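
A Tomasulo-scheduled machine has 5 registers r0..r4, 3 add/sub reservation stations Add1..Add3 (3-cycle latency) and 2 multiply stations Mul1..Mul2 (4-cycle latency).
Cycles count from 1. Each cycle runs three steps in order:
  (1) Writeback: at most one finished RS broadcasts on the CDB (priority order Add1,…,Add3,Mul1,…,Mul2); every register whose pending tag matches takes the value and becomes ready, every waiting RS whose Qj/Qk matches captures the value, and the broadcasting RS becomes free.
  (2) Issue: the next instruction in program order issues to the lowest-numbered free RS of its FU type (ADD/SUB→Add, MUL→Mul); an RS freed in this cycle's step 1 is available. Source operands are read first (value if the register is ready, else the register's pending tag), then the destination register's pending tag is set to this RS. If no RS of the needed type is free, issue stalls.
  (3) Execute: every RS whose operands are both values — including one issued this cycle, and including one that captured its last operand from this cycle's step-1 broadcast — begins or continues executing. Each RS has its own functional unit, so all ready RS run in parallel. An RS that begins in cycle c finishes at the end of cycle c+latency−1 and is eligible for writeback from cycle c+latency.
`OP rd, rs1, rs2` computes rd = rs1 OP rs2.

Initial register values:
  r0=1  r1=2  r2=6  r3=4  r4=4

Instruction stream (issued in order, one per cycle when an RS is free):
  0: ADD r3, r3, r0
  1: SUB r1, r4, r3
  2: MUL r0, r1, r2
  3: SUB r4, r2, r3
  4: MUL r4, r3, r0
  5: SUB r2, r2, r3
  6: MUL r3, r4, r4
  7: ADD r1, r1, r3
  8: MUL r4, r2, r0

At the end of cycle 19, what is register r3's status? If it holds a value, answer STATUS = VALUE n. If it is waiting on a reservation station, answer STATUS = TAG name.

  c1: issue ADD r3<-Add1  regs: r0:1,r1:2,r2:6,r3:Add1,r4:4
  c2: issue SUB r1<-Add2  regs: r0:1,r1:Add2,r2:6,r3:Add1,r4:4
  c3: issue MUL r0<-Mul1  regs: r0:Mul1,r1:Add2,r2:6,r3:Add1,r4:4
  c4: CDB Add1=5; issue SUB r4<-Add1  regs: r0:Mul1,r1:Add2,r2:6,r3:5,r4:Add1
  c5: issue MUL r4<-Mul2  regs: r0:Mul1,r1:Add2,r2:6,r3:5,r4:Mul2
  c6: issue SUB r2<-Add3  regs: r0:Mul1,r1:Add2,r2:Add3,r3:5,r4:Mul2
  c7: CDB Add1=1; stall  regs: r0:Mul1,r1:Add2,r2:Add3,r3:5,r4:Mul2
  c8: CDB Add2=-1; stall  regs: r0:Mul1,r1:-1,r2:Add3,r3:5,r4:Mul2
  c9: CDB Add3=1; stall  regs: r0:Mul1,r1:-1,r2:1,r3:5,r4:Mul2
  c10: stall  regs: r0:Mul1,r1:-1,r2:1,r3:5,r4:Mul2
  c11: stall  regs: r0:Mul1,r1:-1,r2:1,r3:5,r4:Mul2
  c12: CDB Mul1=-6; issue MUL r3<-Mul1  regs: r0:-6,r1:-1,r2:1,r3:Mul1,r4:Mul2
  c13: issue ADD r1<-Add1  regs: r0:-6,r1:Add1,r2:1,r3:Mul1,r4:Mul2
  c14: stall  regs: r0:-6,r1:Add1,r2:1,r3:Mul1,r4:Mul2
  c15: stall  regs: r0:-6,r1:Add1,r2:1,r3:Mul1,r4:Mul2
  c16: CDB Mul2=-30; issue MUL r4<-Mul2  regs: r0:-6,r1:Add1,r2:1,r3:Mul1,r4:Mul2
  c17: -  regs: r0:-6,r1:Add1,r2:1,r3:Mul1,r4:Mul2
  c18: -  regs: r0:-6,r1:Add1,r2:1,r3:Mul1,r4:Mul2
  c19: -  regs: r0:-6,r1:Add1,r2:1,r3:Mul1,r4:Mul2

STATUS = TAG Mul1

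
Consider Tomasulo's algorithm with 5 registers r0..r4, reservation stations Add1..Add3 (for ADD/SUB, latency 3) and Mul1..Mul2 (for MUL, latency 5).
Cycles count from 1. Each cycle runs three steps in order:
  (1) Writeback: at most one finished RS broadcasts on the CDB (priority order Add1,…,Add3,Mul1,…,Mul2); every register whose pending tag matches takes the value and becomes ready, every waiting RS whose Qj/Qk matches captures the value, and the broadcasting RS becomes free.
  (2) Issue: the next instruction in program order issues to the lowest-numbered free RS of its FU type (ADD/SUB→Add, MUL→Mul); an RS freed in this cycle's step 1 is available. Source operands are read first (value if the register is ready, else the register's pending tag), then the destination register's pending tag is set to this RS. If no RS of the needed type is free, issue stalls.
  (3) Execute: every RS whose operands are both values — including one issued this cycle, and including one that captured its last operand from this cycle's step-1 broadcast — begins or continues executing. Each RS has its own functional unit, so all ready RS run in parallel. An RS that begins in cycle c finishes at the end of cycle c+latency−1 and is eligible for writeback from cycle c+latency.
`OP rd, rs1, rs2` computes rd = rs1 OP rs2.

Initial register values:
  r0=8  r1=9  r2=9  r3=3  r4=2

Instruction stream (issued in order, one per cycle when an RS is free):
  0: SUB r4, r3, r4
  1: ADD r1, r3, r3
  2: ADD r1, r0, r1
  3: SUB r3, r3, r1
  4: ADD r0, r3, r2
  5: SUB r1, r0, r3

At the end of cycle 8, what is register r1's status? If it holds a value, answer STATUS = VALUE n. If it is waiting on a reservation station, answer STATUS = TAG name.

cycle 1: issue SUB r4<-Add1 // r0:8,r1:9,r2:9,r3:3,r4:Add1
cycle 2: issue ADD r1<-Add2 // r0:8,r1:Add2,r2:9,r3:3,r4:Add1
cycle 3: issue ADD r1<-Add3 // r0:8,r1:Add3,r2:9,r3:3,r4:Add1
cycle 4: CDB Add1=1; issue SUB r3<-Add1 // r0:8,r1:Add3,r2:9,r3:Add1,r4:1
cycle 5: CDB Add2=6; issue ADD r0<-Add2 // r0:Add2,r1:Add3,r2:9,r3:Add1,r4:1
cycle 6: stall // r0:Add2,r1:Add3,r2:9,r3:Add1,r4:1
cycle 7: stall // r0:Add2,r1:Add3,r2:9,r3:Add1,r4:1
cycle 8: CDB Add3=14; issue SUB r1<-Add3 // r0:Add2,r1:Add3,r2:9,r3:Add1,r4:1

STATUS = TAG Add3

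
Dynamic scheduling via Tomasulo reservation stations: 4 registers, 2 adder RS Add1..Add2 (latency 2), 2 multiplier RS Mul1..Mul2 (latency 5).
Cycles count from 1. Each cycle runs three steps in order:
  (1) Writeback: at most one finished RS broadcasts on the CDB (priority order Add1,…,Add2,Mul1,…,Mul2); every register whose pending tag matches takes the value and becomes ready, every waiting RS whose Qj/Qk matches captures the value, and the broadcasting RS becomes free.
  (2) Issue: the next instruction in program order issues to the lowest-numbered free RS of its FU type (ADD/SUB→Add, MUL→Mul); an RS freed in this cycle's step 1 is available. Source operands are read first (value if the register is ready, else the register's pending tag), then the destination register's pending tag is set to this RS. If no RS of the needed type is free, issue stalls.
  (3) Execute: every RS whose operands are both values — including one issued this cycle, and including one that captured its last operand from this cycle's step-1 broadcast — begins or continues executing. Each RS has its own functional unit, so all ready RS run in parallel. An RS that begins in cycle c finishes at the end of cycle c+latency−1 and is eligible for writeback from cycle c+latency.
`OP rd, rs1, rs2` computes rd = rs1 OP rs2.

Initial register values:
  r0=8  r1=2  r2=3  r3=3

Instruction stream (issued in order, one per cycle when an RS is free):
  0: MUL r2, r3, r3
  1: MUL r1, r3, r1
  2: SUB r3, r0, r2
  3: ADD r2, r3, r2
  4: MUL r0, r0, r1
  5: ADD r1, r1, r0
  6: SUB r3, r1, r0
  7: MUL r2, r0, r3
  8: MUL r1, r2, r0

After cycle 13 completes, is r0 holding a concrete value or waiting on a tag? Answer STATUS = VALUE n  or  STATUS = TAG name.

STATUS = VALUE 48

  c1: issue MUL r2<-Mul1  regs: r0:8,r1:2,r2:Mul1,r3:3
  c2: issue MUL r1<-Mul2  regs: r0:8,r1:Mul2,r2:Mul1,r3:3
  c3: issue SUB r3<-Add1  regs: r0:8,r1:Mul2,r2:Mul1,r3:Add1
  c4: issue ADD r2<-Add2  regs: r0:8,r1:Mul2,r2:Add2,r3:Add1
  c5: stall  regs: r0:8,r1:Mul2,r2:Add2,r3:Add1
  c6: CDB Mul1=9; issue MUL r0<-Mul1  regs: r0:Mul1,r1:Mul2,r2:Add2,r3:Add1
  c7: CDB Mul2=6; stall  regs: r0:Mul1,r1:6,r2:Add2,r3:Add1
  c8: CDB Add1=-1; issue ADD r1<-Add1  regs: r0:Mul1,r1:Add1,r2:Add2,r3:-1
  c9: stall  regs: r0:Mul1,r1:Add1,r2:Add2,r3:-1
  c10: CDB Add2=8; issue SUB r3<-Add2  regs: r0:Mul1,r1:Add1,r2:8,r3:Add2
  c11: issue MUL r2<-Mul2  regs: r0:Mul1,r1:Add1,r2:Mul2,r3:Add2
  c12: CDB Mul1=48; issue MUL r1<-Mul1  regs: r0:48,r1:Mul1,r2:Mul2,r3:Add2
  c13: -  regs: r0:48,r1:Mul1,r2:Mul2,r3:Add2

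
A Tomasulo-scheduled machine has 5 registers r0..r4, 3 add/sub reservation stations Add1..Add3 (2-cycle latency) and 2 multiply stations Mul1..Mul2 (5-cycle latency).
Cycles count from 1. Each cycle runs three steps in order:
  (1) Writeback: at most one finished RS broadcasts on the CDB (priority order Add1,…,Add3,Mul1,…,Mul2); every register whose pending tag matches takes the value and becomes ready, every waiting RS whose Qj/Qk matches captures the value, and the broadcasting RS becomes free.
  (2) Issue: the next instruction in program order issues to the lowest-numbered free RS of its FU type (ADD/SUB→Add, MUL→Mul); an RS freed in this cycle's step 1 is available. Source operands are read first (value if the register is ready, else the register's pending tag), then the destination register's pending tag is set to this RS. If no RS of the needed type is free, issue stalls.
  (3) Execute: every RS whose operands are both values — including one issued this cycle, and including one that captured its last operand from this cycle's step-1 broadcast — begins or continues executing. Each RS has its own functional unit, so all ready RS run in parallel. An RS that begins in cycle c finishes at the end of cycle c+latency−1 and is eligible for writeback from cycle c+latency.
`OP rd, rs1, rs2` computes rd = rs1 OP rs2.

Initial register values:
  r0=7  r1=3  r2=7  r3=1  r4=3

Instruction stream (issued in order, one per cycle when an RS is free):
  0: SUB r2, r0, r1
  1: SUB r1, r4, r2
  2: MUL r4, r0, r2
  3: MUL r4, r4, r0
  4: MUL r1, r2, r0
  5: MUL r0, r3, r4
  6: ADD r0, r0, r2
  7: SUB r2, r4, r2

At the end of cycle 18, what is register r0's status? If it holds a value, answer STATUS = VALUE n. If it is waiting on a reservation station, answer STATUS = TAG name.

c1: issue SUB r2<-Add1 | r0:7,r1:3,r2:Add1,r3:1,r4:3
c2: issue SUB r1<-Add2 | r0:7,r1:Add2,r2:Add1,r3:1,r4:3
c3: CDB Add1=4; issue MUL r4<-Mul1 | r0:7,r1:Add2,r2:4,r3:1,r4:Mul1
c4: issue MUL r4<-Mul2 | r0:7,r1:Add2,r2:4,r3:1,r4:Mul2
c5: CDB Add2=-1; stall | r0:7,r1:-1,r2:4,r3:1,r4:Mul2
c6: stall | r0:7,r1:-1,r2:4,r3:1,r4:Mul2
c7: stall | r0:7,r1:-1,r2:4,r3:1,r4:Mul2
c8: CDB Mul1=28; issue MUL r1<-Mul1 | r0:7,r1:Mul1,r2:4,r3:1,r4:Mul2
c9: stall | r0:7,r1:Mul1,r2:4,r3:1,r4:Mul2
c10: stall | r0:7,r1:Mul1,r2:4,r3:1,r4:Mul2
c11: stall | r0:7,r1:Mul1,r2:4,r3:1,r4:Mul2
c12: stall | r0:7,r1:Mul1,r2:4,r3:1,r4:Mul2
c13: CDB Mul1=28; issue MUL r0<-Mul1 | r0:Mul1,r1:28,r2:4,r3:1,r4:Mul2
c14: CDB Mul2=196; issue ADD r0<-Add1 | r0:Add1,r1:28,r2:4,r3:1,r4:196
c15: issue SUB r2<-Add2 | r0:Add1,r1:28,r2:Add2,r3:1,r4:196
c16: - | r0:Add1,r1:28,r2:Add2,r3:1,r4:196
c17: CDB Add2=192 | r0:Add1,r1:28,r2:192,r3:1,r4:196
c18: - | r0:Add1,r1:28,r2:192,r3:1,r4:196

STATUS = TAG Add1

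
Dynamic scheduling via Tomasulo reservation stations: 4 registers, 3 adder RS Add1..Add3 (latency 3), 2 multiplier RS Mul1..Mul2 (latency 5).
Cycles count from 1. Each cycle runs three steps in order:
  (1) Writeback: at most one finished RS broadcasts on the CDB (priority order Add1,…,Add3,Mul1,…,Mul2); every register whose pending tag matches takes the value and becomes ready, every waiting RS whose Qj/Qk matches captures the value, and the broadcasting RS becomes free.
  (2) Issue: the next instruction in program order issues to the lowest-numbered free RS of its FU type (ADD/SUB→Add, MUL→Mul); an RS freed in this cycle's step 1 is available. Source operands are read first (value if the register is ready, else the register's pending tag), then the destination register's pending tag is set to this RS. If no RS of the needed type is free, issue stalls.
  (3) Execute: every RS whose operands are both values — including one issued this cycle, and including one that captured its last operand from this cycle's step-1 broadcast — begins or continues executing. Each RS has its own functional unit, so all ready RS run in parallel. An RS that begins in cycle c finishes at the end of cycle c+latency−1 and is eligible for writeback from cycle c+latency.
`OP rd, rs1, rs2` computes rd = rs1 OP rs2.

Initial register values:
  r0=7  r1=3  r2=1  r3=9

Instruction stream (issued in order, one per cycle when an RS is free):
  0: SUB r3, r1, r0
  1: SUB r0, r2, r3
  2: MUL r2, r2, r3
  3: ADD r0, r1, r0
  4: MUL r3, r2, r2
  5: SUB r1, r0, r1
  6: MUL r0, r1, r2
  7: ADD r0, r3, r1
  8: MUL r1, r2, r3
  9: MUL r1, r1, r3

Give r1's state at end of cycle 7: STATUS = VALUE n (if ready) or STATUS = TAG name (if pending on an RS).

STATUS = TAG Add3

c1: issue SUB r3<-Add1 | r0:7,r1:3,r2:1,r3:Add1
c2: issue SUB r0<-Add2 | r0:Add2,r1:3,r2:1,r3:Add1
c3: issue MUL r2<-Mul1 | r0:Add2,r1:3,r2:Mul1,r3:Add1
c4: CDB Add1=-4; issue ADD r0<-Add1 | r0:Add1,r1:3,r2:Mul1,r3:-4
c5: issue MUL r3<-Mul2 | r0:Add1,r1:3,r2:Mul1,r3:Mul2
c6: issue SUB r1<-Add3 | r0:Add1,r1:Add3,r2:Mul1,r3:Mul2
c7: CDB Add2=5; stall | r0:Add1,r1:Add3,r2:Mul1,r3:Mul2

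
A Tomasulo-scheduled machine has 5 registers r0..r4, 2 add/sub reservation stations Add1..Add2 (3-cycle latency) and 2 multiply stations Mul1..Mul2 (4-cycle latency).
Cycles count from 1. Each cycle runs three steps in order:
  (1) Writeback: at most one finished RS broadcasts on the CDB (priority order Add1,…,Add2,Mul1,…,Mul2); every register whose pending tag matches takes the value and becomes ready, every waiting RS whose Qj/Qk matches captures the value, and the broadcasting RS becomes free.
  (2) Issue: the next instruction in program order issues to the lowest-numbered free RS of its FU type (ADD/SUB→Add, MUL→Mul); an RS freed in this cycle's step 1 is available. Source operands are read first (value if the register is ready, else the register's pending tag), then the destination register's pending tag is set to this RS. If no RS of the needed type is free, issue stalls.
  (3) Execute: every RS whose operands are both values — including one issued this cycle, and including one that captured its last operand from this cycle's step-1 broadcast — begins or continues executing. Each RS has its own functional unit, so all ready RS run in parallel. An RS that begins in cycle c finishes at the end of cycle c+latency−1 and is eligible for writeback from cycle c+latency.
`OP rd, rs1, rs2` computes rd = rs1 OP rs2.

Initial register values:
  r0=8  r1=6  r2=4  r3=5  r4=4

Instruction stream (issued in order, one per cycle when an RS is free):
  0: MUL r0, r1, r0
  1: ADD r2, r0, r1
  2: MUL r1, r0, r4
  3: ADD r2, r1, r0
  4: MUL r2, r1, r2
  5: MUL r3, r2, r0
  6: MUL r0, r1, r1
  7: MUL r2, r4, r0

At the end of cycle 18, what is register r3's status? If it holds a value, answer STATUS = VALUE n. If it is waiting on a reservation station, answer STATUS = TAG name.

c1: issue MUL r0<-Mul1 | r0:Mul1,r1:6,r2:4,r3:5,r4:4
c2: issue ADD r2<-Add1 | r0:Mul1,r1:6,r2:Add1,r3:5,r4:4
c3: issue MUL r1<-Mul2 | r0:Mul1,r1:Mul2,r2:Add1,r3:5,r4:4
c4: issue ADD r2<-Add2 | r0:Mul1,r1:Mul2,r2:Add2,r3:5,r4:4
c5: CDB Mul1=48; issue MUL r2<-Mul1 | r0:48,r1:Mul2,r2:Mul1,r3:5,r4:4
c6: stall | r0:48,r1:Mul2,r2:Mul1,r3:5,r4:4
c7: stall | r0:48,r1:Mul2,r2:Mul1,r3:5,r4:4
c8: CDB Add1=54; stall | r0:48,r1:Mul2,r2:Mul1,r3:5,r4:4
c9: CDB Mul2=192; issue MUL r3<-Mul2 | r0:48,r1:192,r2:Mul1,r3:Mul2,r4:4
c10: stall | r0:48,r1:192,r2:Mul1,r3:Mul2,r4:4
c11: stall | r0:48,r1:192,r2:Mul1,r3:Mul2,r4:4
c12: CDB Add2=240; stall | r0:48,r1:192,r2:Mul1,r3:Mul2,r4:4
c13: stall | r0:48,r1:192,r2:Mul1,r3:Mul2,r4:4
c14: stall | r0:48,r1:192,r2:Mul1,r3:Mul2,r4:4
c15: stall | r0:48,r1:192,r2:Mul1,r3:Mul2,r4:4
c16: CDB Mul1=46080; issue MUL r0<-Mul1 | r0:Mul1,r1:192,r2:46080,r3:Mul2,r4:4
c17: stall | r0:Mul1,r1:192,r2:46080,r3:Mul2,r4:4
c18: stall | r0:Mul1,r1:192,r2:46080,r3:Mul2,r4:4

STATUS = TAG Mul2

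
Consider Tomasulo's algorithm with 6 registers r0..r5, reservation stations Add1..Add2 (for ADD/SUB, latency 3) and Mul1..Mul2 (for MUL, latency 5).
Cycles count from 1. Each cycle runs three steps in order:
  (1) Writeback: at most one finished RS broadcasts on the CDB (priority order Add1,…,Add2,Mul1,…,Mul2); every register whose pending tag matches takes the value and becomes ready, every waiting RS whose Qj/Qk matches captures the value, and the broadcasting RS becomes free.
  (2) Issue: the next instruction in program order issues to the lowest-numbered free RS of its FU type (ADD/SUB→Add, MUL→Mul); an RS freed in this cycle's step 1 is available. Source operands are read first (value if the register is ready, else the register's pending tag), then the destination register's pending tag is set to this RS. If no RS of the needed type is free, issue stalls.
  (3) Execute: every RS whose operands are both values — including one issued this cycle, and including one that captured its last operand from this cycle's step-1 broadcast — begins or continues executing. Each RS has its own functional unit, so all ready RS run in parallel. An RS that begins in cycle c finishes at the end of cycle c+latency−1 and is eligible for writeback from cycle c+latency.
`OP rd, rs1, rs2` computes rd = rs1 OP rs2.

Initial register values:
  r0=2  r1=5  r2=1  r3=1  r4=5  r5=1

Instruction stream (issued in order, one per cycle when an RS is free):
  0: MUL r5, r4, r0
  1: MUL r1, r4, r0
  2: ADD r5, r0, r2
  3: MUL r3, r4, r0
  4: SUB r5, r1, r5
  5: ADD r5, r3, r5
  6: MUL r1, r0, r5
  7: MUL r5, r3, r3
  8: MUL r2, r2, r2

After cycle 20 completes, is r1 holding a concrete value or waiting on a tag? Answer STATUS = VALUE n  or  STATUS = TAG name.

cycle 1: issue MUL r5<-Mul1 // r0:2,r1:5,r2:1,r3:1,r4:5,r5:Mul1
cycle 2: issue MUL r1<-Mul2 // r0:2,r1:Mul2,r2:1,r3:1,r4:5,r5:Mul1
cycle 3: issue ADD r5<-Add1 // r0:2,r1:Mul2,r2:1,r3:1,r4:5,r5:Add1
cycle 4: stall // r0:2,r1:Mul2,r2:1,r3:1,r4:5,r5:Add1
cycle 5: stall // r0:2,r1:Mul2,r2:1,r3:1,r4:5,r5:Add1
cycle 6: CDB Add1=3; stall // r0:2,r1:Mul2,r2:1,r3:1,r4:5,r5:3
cycle 7: CDB Mul1=10; issue MUL r3<-Mul1 // r0:2,r1:Mul2,r2:1,r3:Mul1,r4:5,r5:3
cycle 8: CDB Mul2=10; issue SUB r5<-Add1 // r0:2,r1:10,r2:1,r3:Mul1,r4:5,r5:Add1
cycle 9: issue ADD r5<-Add2 // r0:2,r1:10,r2:1,r3:Mul1,r4:5,r5:Add2
cycle 10: issue MUL r1<-Mul2 // r0:2,r1:Mul2,r2:1,r3:Mul1,r4:5,r5:Add2
cycle 11: CDB Add1=7; stall // r0:2,r1:Mul2,r2:1,r3:Mul1,r4:5,r5:Add2
cycle 12: CDB Mul1=10; issue MUL r5<-Mul1 // r0:2,r1:Mul2,r2:1,r3:10,r4:5,r5:Mul1
cycle 13: stall // r0:2,r1:Mul2,r2:1,r3:10,r4:5,r5:Mul1
cycle 14: stall // r0:2,r1:Mul2,r2:1,r3:10,r4:5,r5:Mul1
cycle 15: CDB Add2=17; stall // r0:2,r1:Mul2,r2:1,r3:10,r4:5,r5:Mul1
cycle 16: stall // r0:2,r1:Mul2,r2:1,r3:10,r4:5,r5:Mul1
cycle 17: CDB Mul1=100; issue MUL r2<-Mul1 // r0:2,r1:Mul2,r2:Mul1,r3:10,r4:5,r5:100
cycle 18: - // r0:2,r1:Mul2,r2:Mul1,r3:10,r4:5,r5:100
cycle 19: - // r0:2,r1:Mul2,r2:Mul1,r3:10,r4:5,r5:100
cycle 20: CDB Mul2=34 // r0:2,r1:34,r2:Mul1,r3:10,r4:5,r5:100

STATUS = VALUE 34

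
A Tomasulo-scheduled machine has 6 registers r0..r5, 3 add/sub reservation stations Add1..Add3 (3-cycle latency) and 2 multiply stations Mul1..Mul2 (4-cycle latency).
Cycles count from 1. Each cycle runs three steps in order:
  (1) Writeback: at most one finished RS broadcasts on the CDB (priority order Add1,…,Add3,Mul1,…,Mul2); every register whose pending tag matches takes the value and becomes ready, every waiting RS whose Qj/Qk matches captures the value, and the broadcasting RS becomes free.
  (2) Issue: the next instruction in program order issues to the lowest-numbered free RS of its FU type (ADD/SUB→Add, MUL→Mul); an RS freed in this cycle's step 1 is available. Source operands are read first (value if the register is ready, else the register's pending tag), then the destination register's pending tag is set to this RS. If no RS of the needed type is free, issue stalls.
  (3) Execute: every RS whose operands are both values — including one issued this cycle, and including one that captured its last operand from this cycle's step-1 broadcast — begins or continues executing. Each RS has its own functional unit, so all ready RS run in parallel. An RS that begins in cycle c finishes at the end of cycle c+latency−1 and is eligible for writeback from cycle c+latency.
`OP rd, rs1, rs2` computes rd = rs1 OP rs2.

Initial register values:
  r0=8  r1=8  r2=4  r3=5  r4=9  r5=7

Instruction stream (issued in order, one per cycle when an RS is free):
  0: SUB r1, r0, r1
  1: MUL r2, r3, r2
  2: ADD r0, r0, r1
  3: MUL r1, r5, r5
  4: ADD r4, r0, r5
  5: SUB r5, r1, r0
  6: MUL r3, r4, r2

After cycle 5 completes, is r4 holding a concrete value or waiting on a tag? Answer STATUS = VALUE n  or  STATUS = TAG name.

STATUS = TAG Add1

cycle 1: issue SUB r1<-Add1 // r0:8,r1:Add1,r2:4,r3:5,r4:9,r5:7
cycle 2: issue MUL r2<-Mul1 // r0:8,r1:Add1,r2:Mul1,r3:5,r4:9,r5:7
cycle 3: issue ADD r0<-Add2 // r0:Add2,r1:Add1,r2:Mul1,r3:5,r4:9,r5:7
cycle 4: CDB Add1=0; issue MUL r1<-Mul2 // r0:Add2,r1:Mul2,r2:Mul1,r3:5,r4:9,r5:7
cycle 5: issue ADD r4<-Add1 // r0:Add2,r1:Mul2,r2:Mul1,r3:5,r4:Add1,r5:7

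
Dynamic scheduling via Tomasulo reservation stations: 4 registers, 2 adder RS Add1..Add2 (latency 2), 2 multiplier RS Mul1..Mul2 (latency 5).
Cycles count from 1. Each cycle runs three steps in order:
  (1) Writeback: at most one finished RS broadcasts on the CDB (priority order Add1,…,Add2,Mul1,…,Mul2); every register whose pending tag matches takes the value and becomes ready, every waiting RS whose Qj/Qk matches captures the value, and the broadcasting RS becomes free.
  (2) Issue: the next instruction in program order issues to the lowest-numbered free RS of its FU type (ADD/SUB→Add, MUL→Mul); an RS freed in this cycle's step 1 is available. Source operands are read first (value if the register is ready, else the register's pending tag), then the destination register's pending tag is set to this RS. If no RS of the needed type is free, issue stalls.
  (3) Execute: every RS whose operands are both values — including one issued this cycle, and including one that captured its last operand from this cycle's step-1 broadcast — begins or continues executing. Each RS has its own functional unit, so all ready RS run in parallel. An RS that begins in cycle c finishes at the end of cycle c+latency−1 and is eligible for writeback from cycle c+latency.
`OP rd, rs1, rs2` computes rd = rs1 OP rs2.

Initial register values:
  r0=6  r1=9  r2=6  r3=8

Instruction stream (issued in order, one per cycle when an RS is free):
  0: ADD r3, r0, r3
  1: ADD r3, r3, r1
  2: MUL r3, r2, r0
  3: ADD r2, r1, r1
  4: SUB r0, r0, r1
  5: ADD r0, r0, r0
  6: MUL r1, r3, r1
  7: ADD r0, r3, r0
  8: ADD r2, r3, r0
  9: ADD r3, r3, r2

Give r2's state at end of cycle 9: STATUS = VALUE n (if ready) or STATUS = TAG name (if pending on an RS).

c1: issue ADD r3<-Add1 | r0:6,r1:9,r2:6,r3:Add1
c2: issue ADD r3<-Add2 | r0:6,r1:9,r2:6,r3:Add2
c3: CDB Add1=14; issue MUL r3<-Mul1 | r0:6,r1:9,r2:6,r3:Mul1
c4: issue ADD r2<-Add1 | r0:6,r1:9,r2:Add1,r3:Mul1
c5: CDB Add2=23; issue SUB r0<-Add2 | r0:Add2,r1:9,r2:Add1,r3:Mul1
c6: CDB Add1=18; issue ADD r0<-Add1 | r0:Add1,r1:9,r2:18,r3:Mul1
c7: CDB Add2=-3; issue MUL r1<-Mul2 | r0:Add1,r1:Mul2,r2:18,r3:Mul1
c8: CDB Mul1=36; issue ADD r0<-Add2 | r0:Add2,r1:Mul2,r2:18,r3:36
c9: CDB Add1=-6; issue ADD r2<-Add1 | r0:Add2,r1:Mul2,r2:Add1,r3:36

STATUS = TAG Add1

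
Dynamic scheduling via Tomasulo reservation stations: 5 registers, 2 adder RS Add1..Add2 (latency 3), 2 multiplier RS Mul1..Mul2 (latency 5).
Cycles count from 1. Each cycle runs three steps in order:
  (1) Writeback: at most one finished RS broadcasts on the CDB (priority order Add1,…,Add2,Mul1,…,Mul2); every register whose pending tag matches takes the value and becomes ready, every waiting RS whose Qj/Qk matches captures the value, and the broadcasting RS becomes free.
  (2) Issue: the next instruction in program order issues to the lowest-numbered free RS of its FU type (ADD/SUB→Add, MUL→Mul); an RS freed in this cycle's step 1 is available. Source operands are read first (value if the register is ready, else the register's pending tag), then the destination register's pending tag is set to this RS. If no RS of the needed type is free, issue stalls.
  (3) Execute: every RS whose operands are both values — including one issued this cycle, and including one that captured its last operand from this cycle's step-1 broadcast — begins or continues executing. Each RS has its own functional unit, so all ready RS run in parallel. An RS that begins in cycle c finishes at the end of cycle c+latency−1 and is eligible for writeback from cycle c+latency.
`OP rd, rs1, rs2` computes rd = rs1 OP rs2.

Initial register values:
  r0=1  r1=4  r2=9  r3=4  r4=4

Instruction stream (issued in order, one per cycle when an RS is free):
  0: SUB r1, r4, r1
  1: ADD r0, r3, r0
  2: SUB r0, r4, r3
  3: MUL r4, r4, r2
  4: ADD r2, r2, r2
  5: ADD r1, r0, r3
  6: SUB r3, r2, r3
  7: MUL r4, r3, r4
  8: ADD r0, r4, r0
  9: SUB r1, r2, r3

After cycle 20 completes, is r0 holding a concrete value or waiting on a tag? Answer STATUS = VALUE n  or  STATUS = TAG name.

c1: issue SUB r1<-Add1 | r0:1,r1:Add1,r2:9,r3:4,r4:4
c2: issue ADD r0<-Add2 | r0:Add2,r1:Add1,r2:9,r3:4,r4:4
c3: stall | r0:Add2,r1:Add1,r2:9,r3:4,r4:4
c4: CDB Add1=0; issue SUB r0<-Add1 | r0:Add1,r1:0,r2:9,r3:4,r4:4
c5: CDB Add2=5; issue MUL r4<-Mul1 | r0:Add1,r1:0,r2:9,r3:4,r4:Mul1
c6: issue ADD r2<-Add2 | r0:Add1,r1:0,r2:Add2,r3:4,r4:Mul1
c7: CDB Add1=0; issue ADD r1<-Add1 | r0:0,r1:Add1,r2:Add2,r3:4,r4:Mul1
c8: stall | r0:0,r1:Add1,r2:Add2,r3:4,r4:Mul1
c9: CDB Add2=18; issue SUB r3<-Add2 | r0:0,r1:Add1,r2:18,r3:Add2,r4:Mul1
c10: CDB Add1=4; issue MUL r4<-Mul2 | r0:0,r1:4,r2:18,r3:Add2,r4:Mul2
c11: CDB Mul1=36; issue ADD r0<-Add1 | r0:Add1,r1:4,r2:18,r3:Add2,r4:Mul2
c12: CDB Add2=14; issue SUB r1<-Add2 | r0:Add1,r1:Add2,r2:18,r3:14,r4:Mul2
c13: - | r0:Add1,r1:Add2,r2:18,r3:14,r4:Mul2
c14: - | r0:Add1,r1:Add2,r2:18,r3:14,r4:Mul2
c15: CDB Add2=4 | r0:Add1,r1:4,r2:18,r3:14,r4:Mul2
c16: - | r0:Add1,r1:4,r2:18,r3:14,r4:Mul2
c17: CDB Mul2=504 | r0:Add1,r1:4,r2:18,r3:14,r4:504
c18: - | r0:Add1,r1:4,r2:18,r3:14,r4:504
c19: - | r0:Add1,r1:4,r2:18,r3:14,r4:504
c20: CDB Add1=504 | r0:504,r1:4,r2:18,r3:14,r4:504

STATUS = VALUE 504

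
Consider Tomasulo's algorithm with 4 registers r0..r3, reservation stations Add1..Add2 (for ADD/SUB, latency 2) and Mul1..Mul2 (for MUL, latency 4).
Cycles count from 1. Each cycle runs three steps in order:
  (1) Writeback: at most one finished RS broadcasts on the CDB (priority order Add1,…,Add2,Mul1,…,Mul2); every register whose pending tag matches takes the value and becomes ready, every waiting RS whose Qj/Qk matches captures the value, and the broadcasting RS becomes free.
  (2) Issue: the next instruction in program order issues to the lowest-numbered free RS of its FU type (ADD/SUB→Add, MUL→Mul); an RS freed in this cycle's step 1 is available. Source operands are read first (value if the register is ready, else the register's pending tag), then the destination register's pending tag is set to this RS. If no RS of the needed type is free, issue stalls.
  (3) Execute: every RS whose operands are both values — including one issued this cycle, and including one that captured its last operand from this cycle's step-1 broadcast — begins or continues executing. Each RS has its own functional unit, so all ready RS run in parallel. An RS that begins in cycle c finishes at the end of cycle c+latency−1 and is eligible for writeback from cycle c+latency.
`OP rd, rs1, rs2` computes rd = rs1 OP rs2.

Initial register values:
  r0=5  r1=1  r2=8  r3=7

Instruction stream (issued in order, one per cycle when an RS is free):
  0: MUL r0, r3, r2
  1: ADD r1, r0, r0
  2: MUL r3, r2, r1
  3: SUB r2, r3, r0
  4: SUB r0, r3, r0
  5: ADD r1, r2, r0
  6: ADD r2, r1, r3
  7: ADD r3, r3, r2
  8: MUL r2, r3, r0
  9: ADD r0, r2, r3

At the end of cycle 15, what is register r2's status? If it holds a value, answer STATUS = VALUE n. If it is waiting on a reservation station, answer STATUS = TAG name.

cycle 1: issue MUL r0<-Mul1 // r0:Mul1,r1:1,r2:8,r3:7
cycle 2: issue ADD r1<-Add1 // r0:Mul1,r1:Add1,r2:8,r3:7
cycle 3: issue MUL r3<-Mul2 // r0:Mul1,r1:Add1,r2:8,r3:Mul2
cycle 4: issue SUB r2<-Add2 // r0:Mul1,r1:Add1,r2:Add2,r3:Mul2
cycle 5: CDB Mul1=56; stall // r0:56,r1:Add1,r2:Add2,r3:Mul2
cycle 6: stall // r0:56,r1:Add1,r2:Add2,r3:Mul2
cycle 7: CDB Add1=112; issue SUB r0<-Add1 // r0:Add1,r1:112,r2:Add2,r3:Mul2
cycle 8: stall // r0:Add1,r1:112,r2:Add2,r3:Mul2
cycle 9: stall // r0:Add1,r1:112,r2:Add2,r3:Mul2
cycle 10: stall // r0:Add1,r1:112,r2:Add2,r3:Mul2
cycle 11: CDB Mul2=896; stall // r0:Add1,r1:112,r2:Add2,r3:896
cycle 12: stall // r0:Add1,r1:112,r2:Add2,r3:896
cycle 13: CDB Add1=840; issue ADD r1<-Add1 // r0:840,r1:Add1,r2:Add2,r3:896
cycle 14: CDB Add2=840; issue ADD r2<-Add2 // r0:840,r1:Add1,r2:Add2,r3:896
cycle 15: stall // r0:840,r1:Add1,r2:Add2,r3:896

STATUS = TAG Add2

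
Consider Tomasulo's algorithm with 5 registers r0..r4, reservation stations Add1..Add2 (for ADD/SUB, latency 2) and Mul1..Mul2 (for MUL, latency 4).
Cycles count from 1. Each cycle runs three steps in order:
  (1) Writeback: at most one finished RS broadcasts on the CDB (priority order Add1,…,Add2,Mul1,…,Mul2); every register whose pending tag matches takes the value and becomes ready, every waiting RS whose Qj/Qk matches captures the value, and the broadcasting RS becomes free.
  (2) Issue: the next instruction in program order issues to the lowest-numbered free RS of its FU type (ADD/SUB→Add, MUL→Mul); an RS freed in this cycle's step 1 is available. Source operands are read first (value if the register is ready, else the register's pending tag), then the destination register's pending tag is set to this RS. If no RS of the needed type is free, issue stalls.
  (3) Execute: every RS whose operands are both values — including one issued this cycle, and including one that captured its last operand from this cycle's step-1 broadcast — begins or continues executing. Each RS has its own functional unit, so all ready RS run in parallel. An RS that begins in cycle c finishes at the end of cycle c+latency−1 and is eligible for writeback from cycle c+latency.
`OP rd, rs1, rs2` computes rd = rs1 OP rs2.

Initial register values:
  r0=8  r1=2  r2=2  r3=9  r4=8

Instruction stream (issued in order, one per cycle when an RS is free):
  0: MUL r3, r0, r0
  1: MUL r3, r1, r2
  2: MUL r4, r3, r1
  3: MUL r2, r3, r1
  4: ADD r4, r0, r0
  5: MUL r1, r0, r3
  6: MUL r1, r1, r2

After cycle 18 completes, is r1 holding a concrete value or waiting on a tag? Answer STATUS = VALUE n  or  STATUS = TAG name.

STATUS = VALUE 256

  c1: issue MUL r3<-Mul1  regs: r0:8,r1:2,r2:2,r3:Mul1,r4:8
  c2: issue MUL r3<-Mul2  regs: r0:8,r1:2,r2:2,r3:Mul2,r4:8
  c3: stall  regs: r0:8,r1:2,r2:2,r3:Mul2,r4:8
  c4: stall  regs: r0:8,r1:2,r2:2,r3:Mul2,r4:8
  c5: CDB Mul1=64; issue MUL r4<-Mul1  regs: r0:8,r1:2,r2:2,r3:Mul2,r4:Mul1
  c6: CDB Mul2=4; issue MUL r2<-Mul2  regs: r0:8,r1:2,r2:Mul2,r3:4,r4:Mul1
  c7: issue ADD r4<-Add1  regs: r0:8,r1:2,r2:Mul2,r3:4,r4:Add1
  c8: stall  regs: r0:8,r1:2,r2:Mul2,r3:4,r4:Add1
  c9: CDB Add1=16; stall  regs: r0:8,r1:2,r2:Mul2,r3:4,r4:16
  c10: CDB Mul1=8; issue MUL r1<-Mul1  regs: r0:8,r1:Mul1,r2:Mul2,r3:4,r4:16
  c11: CDB Mul2=8; issue MUL r1<-Mul2  regs: r0:8,r1:Mul2,r2:8,r3:4,r4:16
  c12: -  regs: r0:8,r1:Mul2,r2:8,r3:4,r4:16
  c13: -  regs: r0:8,r1:Mul2,r2:8,r3:4,r4:16
  c14: CDB Mul1=32  regs: r0:8,r1:Mul2,r2:8,r3:4,r4:16
  c15: -  regs: r0:8,r1:Mul2,r2:8,r3:4,r4:16
  c16: -  regs: r0:8,r1:Mul2,r2:8,r3:4,r4:16
  c17: -  regs: r0:8,r1:Mul2,r2:8,r3:4,r4:16
  c18: CDB Mul2=256  regs: r0:8,r1:256,r2:8,r3:4,r4:16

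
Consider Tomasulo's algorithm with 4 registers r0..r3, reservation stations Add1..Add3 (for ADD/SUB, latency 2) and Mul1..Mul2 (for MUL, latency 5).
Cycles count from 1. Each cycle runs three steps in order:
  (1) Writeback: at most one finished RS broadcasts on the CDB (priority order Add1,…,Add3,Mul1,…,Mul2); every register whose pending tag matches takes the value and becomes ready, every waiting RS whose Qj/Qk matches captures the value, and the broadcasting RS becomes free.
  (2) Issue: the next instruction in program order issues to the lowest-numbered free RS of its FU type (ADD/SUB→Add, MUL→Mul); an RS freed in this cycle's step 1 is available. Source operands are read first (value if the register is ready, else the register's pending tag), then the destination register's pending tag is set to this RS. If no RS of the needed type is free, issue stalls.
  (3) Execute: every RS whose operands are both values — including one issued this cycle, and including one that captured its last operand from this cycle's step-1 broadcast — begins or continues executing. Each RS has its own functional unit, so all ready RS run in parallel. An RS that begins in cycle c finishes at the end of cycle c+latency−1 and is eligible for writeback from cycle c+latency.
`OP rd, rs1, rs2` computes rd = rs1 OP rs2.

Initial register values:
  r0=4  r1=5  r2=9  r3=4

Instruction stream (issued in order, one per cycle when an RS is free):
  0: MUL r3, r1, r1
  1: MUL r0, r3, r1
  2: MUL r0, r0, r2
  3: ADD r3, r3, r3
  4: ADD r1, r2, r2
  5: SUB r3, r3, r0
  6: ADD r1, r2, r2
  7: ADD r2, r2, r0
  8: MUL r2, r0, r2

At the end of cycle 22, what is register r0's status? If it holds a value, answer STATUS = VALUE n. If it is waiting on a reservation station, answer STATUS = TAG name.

STATUS = VALUE 1125

c1: issue MUL r3<-Mul1 | r0:4,r1:5,r2:9,r3:Mul1
c2: issue MUL r0<-Mul2 | r0:Mul2,r1:5,r2:9,r3:Mul1
c3: stall | r0:Mul2,r1:5,r2:9,r3:Mul1
c4: stall | r0:Mul2,r1:5,r2:9,r3:Mul1
c5: stall | r0:Mul2,r1:5,r2:9,r3:Mul1
c6: CDB Mul1=25; issue MUL r0<-Mul1 | r0:Mul1,r1:5,r2:9,r3:25
c7: issue ADD r3<-Add1 | r0:Mul1,r1:5,r2:9,r3:Add1
c8: issue ADD r1<-Add2 | r0:Mul1,r1:Add2,r2:9,r3:Add1
c9: CDB Add1=50; issue SUB r3<-Add1 | r0:Mul1,r1:Add2,r2:9,r3:Add1
c10: CDB Add2=18; issue ADD r1<-Add2 | r0:Mul1,r1:Add2,r2:9,r3:Add1
c11: CDB Mul2=125; issue ADD r2<-Add3 | r0:Mul1,r1:Add2,r2:Add3,r3:Add1
c12: CDB Add2=18; issue MUL r2<-Mul2 | r0:Mul1,r1:18,r2:Mul2,r3:Add1
c13: - | r0:Mul1,r1:18,r2:Mul2,r3:Add1
c14: - | r0:Mul1,r1:18,r2:Mul2,r3:Add1
c15: - | r0:Mul1,r1:18,r2:Mul2,r3:Add1
c16: CDB Mul1=1125 | r0:1125,r1:18,r2:Mul2,r3:Add1
c17: - | r0:1125,r1:18,r2:Mul2,r3:Add1
c18: CDB Add1=-1075 | r0:1125,r1:18,r2:Mul2,r3:-1075
c19: CDB Add3=1134 | r0:1125,r1:18,r2:Mul2,r3:-1075
c20: - | r0:1125,r1:18,r2:Mul2,r3:-1075
c21: - | r0:1125,r1:18,r2:Mul2,r3:-1075
c22: - | r0:1125,r1:18,r2:Mul2,r3:-1075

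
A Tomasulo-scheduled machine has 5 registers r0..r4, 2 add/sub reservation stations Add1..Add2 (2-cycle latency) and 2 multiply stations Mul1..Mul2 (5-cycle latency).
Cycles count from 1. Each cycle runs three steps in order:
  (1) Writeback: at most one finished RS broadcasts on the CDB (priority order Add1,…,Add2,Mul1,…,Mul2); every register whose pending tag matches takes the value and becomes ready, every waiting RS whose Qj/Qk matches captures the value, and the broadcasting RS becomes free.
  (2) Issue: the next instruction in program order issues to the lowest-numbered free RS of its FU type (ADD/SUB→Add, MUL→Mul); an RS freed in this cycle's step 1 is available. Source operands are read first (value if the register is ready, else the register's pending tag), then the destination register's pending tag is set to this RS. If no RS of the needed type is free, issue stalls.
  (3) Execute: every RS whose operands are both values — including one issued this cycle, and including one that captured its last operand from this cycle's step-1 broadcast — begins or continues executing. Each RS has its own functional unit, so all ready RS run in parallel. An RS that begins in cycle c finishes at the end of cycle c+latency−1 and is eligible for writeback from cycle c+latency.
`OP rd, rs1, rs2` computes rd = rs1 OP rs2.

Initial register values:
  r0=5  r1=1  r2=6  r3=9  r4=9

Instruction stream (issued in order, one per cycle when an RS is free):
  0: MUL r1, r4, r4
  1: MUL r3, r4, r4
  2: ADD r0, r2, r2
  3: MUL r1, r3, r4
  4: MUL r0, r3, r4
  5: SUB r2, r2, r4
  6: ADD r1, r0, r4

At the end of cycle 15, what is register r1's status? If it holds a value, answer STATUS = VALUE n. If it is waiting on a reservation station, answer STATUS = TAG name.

c1: issue MUL r1<-Mul1 | r0:5,r1:Mul1,r2:6,r3:9,r4:9
c2: issue MUL r3<-Mul2 | r0:5,r1:Mul1,r2:6,r3:Mul2,r4:9
c3: issue ADD r0<-Add1 | r0:Add1,r1:Mul1,r2:6,r3:Mul2,r4:9
c4: stall | r0:Add1,r1:Mul1,r2:6,r3:Mul2,r4:9
c5: CDB Add1=12; stall | r0:12,r1:Mul1,r2:6,r3:Mul2,r4:9
c6: CDB Mul1=81; issue MUL r1<-Mul1 | r0:12,r1:Mul1,r2:6,r3:Mul2,r4:9
c7: CDB Mul2=81; issue MUL r0<-Mul2 | r0:Mul2,r1:Mul1,r2:6,r3:81,r4:9
c8: issue SUB r2<-Add1 | r0:Mul2,r1:Mul1,r2:Add1,r3:81,r4:9
c9: issue ADD r1<-Add2 | r0:Mul2,r1:Add2,r2:Add1,r3:81,r4:9
c10: CDB Add1=-3 | r0:Mul2,r1:Add2,r2:-3,r3:81,r4:9
c11: - | r0:Mul2,r1:Add2,r2:-3,r3:81,r4:9
c12: CDB Mul1=729 | r0:Mul2,r1:Add2,r2:-3,r3:81,r4:9
c13: CDB Mul2=729 | r0:729,r1:Add2,r2:-3,r3:81,r4:9
c14: - | r0:729,r1:Add2,r2:-3,r3:81,r4:9
c15: CDB Add2=738 | r0:729,r1:738,r2:-3,r3:81,r4:9

STATUS = VALUE 738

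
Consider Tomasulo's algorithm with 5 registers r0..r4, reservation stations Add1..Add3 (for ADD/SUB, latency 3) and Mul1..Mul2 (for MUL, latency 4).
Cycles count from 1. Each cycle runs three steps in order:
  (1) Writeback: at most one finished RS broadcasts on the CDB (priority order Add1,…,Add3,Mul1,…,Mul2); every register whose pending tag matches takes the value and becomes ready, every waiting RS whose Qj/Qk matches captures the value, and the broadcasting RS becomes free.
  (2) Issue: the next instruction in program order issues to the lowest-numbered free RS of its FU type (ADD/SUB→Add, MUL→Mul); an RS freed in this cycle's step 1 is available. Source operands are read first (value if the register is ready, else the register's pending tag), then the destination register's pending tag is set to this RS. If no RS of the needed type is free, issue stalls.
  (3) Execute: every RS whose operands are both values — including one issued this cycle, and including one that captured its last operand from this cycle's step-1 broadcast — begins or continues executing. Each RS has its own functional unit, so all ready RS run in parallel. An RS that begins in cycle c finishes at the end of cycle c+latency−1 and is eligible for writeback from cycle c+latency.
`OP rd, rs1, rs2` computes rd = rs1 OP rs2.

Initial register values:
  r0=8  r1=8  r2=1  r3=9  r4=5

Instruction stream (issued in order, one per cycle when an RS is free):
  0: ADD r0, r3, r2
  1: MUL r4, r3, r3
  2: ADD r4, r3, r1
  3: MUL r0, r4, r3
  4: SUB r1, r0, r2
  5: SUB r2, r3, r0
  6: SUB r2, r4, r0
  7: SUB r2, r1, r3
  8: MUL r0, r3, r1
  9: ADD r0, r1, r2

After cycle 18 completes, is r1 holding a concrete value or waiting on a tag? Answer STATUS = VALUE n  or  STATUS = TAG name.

STATUS = VALUE 152

c1: issue ADD r0<-Add1 | r0:Add1,r1:8,r2:1,r3:9,r4:5
c2: issue MUL r4<-Mul1 | r0:Add1,r1:8,r2:1,r3:9,r4:Mul1
c3: issue ADD r4<-Add2 | r0:Add1,r1:8,r2:1,r3:9,r4:Add2
c4: CDB Add1=10; issue MUL r0<-Mul2 | r0:Mul2,r1:8,r2:1,r3:9,r4:Add2
c5: issue SUB r1<-Add1 | r0:Mul2,r1:Add1,r2:1,r3:9,r4:Add2
c6: CDB Add2=17; issue SUB r2<-Add2 | r0:Mul2,r1:Add1,r2:Add2,r3:9,r4:17
c7: CDB Mul1=81; issue SUB r2<-Add3 | r0:Mul2,r1:Add1,r2:Add3,r3:9,r4:17
c8: stall | r0:Mul2,r1:Add1,r2:Add3,r3:9,r4:17
c9: stall | r0:Mul2,r1:Add1,r2:Add3,r3:9,r4:17
c10: CDB Mul2=153; stall | r0:153,r1:Add1,r2:Add3,r3:9,r4:17
c11: stall | r0:153,r1:Add1,r2:Add3,r3:9,r4:17
c12: stall | r0:153,r1:Add1,r2:Add3,r3:9,r4:17
c13: CDB Add1=152; issue SUB r2<-Add1 | r0:153,r1:152,r2:Add1,r3:9,r4:17
c14: CDB Add2=-144; issue MUL r0<-Mul1 | r0:Mul1,r1:152,r2:Add1,r3:9,r4:17
c15: CDB Add3=-136; issue ADD r0<-Add2 | r0:Add2,r1:152,r2:Add1,r3:9,r4:17
c16: CDB Add1=143 | r0:Add2,r1:152,r2:143,r3:9,r4:17
c17: - | r0:Add2,r1:152,r2:143,r3:9,r4:17
c18: CDB Mul1=1368 | r0:Add2,r1:152,r2:143,r3:9,r4:17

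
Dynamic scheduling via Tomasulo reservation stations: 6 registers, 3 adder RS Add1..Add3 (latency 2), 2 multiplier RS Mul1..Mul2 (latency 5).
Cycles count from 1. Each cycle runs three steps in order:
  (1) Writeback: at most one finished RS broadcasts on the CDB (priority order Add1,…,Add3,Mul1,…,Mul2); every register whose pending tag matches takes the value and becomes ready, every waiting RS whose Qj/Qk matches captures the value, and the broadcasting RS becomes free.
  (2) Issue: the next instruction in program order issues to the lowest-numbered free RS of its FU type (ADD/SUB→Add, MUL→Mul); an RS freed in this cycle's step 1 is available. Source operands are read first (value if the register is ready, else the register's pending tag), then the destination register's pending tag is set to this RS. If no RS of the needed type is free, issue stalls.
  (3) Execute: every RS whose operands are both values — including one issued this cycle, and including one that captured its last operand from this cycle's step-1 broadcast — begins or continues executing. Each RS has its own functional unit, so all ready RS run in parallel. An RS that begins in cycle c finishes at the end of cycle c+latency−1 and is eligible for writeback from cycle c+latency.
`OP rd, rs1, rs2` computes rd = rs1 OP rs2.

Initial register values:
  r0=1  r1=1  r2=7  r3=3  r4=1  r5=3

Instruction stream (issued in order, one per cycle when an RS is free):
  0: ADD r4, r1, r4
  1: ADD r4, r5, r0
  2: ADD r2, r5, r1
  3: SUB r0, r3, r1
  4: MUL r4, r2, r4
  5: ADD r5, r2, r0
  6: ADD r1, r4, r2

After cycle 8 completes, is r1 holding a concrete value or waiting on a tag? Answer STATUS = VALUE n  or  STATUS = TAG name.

STATUS = TAG Add2

c1: issue ADD r4<-Add1 | r0:1,r1:1,r2:7,r3:3,r4:Add1,r5:3
c2: issue ADD r4<-Add2 | r0:1,r1:1,r2:7,r3:3,r4:Add2,r5:3
c3: CDB Add1=2; issue ADD r2<-Add1 | r0:1,r1:1,r2:Add1,r3:3,r4:Add2,r5:3
c4: CDB Add2=4; issue SUB r0<-Add2 | r0:Add2,r1:1,r2:Add1,r3:3,r4:4,r5:3
c5: CDB Add1=4; issue MUL r4<-Mul1 | r0:Add2,r1:1,r2:4,r3:3,r4:Mul1,r5:3
c6: CDB Add2=2; issue ADD r5<-Add1 | r0:2,r1:1,r2:4,r3:3,r4:Mul1,r5:Add1
c7: issue ADD r1<-Add2 | r0:2,r1:Add2,r2:4,r3:3,r4:Mul1,r5:Add1
c8: CDB Add1=6 | r0:2,r1:Add2,r2:4,r3:3,r4:Mul1,r5:6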